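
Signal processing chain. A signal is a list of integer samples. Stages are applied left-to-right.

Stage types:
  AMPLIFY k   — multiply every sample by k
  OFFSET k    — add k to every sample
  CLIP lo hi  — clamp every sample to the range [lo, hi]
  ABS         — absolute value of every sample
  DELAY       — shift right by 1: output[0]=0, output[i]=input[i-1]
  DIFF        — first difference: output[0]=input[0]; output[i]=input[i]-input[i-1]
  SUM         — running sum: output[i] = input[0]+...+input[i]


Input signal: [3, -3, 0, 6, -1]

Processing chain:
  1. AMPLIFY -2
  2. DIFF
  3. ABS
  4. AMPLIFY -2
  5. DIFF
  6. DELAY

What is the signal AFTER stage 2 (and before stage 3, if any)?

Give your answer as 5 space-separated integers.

Input: [3, -3, 0, 6, -1]
Stage 1 (AMPLIFY -2): 3*-2=-6, -3*-2=6, 0*-2=0, 6*-2=-12, -1*-2=2 -> [-6, 6, 0, -12, 2]
Stage 2 (DIFF): s[0]=-6, 6--6=12, 0-6=-6, -12-0=-12, 2--12=14 -> [-6, 12, -6, -12, 14]

Answer: -6 12 -6 -12 14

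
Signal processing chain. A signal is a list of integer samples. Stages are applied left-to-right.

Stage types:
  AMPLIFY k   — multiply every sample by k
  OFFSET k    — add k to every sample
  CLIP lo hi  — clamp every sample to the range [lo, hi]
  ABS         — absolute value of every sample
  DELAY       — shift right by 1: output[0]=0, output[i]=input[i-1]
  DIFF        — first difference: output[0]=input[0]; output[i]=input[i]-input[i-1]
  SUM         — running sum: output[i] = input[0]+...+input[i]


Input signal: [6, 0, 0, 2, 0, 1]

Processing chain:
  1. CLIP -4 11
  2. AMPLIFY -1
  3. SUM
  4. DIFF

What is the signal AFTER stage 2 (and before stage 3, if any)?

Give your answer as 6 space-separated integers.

Answer: -6 0 0 -2 0 -1

Derivation:
Input: [6, 0, 0, 2, 0, 1]
Stage 1 (CLIP -4 11): clip(6,-4,11)=6, clip(0,-4,11)=0, clip(0,-4,11)=0, clip(2,-4,11)=2, clip(0,-4,11)=0, clip(1,-4,11)=1 -> [6, 0, 0, 2, 0, 1]
Stage 2 (AMPLIFY -1): 6*-1=-6, 0*-1=0, 0*-1=0, 2*-1=-2, 0*-1=0, 1*-1=-1 -> [-6, 0, 0, -2, 0, -1]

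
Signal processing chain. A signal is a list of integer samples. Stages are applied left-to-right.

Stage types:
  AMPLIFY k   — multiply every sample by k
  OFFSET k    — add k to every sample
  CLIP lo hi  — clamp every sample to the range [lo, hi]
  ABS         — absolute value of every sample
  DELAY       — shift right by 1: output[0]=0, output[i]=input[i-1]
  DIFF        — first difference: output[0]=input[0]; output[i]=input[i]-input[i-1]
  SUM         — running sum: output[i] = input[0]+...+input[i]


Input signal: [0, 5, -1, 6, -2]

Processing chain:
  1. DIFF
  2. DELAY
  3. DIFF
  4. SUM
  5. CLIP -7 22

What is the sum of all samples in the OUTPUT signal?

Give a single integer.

Answer: 6

Derivation:
Input: [0, 5, -1, 6, -2]
Stage 1 (DIFF): s[0]=0, 5-0=5, -1-5=-6, 6--1=7, -2-6=-8 -> [0, 5, -6, 7, -8]
Stage 2 (DELAY): [0, 0, 5, -6, 7] = [0, 0, 5, -6, 7] -> [0, 0, 5, -6, 7]
Stage 3 (DIFF): s[0]=0, 0-0=0, 5-0=5, -6-5=-11, 7--6=13 -> [0, 0, 5, -11, 13]
Stage 4 (SUM): sum[0..0]=0, sum[0..1]=0, sum[0..2]=5, sum[0..3]=-6, sum[0..4]=7 -> [0, 0, 5, -6, 7]
Stage 5 (CLIP -7 22): clip(0,-7,22)=0, clip(0,-7,22)=0, clip(5,-7,22)=5, clip(-6,-7,22)=-6, clip(7,-7,22)=7 -> [0, 0, 5, -6, 7]
Output sum: 6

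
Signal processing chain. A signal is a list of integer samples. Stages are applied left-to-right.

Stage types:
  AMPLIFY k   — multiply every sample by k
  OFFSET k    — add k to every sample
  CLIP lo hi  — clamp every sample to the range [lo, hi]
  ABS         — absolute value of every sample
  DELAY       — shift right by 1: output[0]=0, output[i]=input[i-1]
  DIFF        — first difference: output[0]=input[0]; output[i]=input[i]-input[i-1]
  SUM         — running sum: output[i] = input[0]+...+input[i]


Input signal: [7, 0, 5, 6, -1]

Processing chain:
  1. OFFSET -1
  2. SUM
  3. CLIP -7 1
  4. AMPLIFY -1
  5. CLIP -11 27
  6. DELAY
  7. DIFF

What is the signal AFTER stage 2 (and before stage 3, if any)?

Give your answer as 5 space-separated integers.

Input: [7, 0, 5, 6, -1]
Stage 1 (OFFSET -1): 7+-1=6, 0+-1=-1, 5+-1=4, 6+-1=5, -1+-1=-2 -> [6, -1, 4, 5, -2]
Stage 2 (SUM): sum[0..0]=6, sum[0..1]=5, sum[0..2]=9, sum[0..3]=14, sum[0..4]=12 -> [6, 5, 9, 14, 12]

Answer: 6 5 9 14 12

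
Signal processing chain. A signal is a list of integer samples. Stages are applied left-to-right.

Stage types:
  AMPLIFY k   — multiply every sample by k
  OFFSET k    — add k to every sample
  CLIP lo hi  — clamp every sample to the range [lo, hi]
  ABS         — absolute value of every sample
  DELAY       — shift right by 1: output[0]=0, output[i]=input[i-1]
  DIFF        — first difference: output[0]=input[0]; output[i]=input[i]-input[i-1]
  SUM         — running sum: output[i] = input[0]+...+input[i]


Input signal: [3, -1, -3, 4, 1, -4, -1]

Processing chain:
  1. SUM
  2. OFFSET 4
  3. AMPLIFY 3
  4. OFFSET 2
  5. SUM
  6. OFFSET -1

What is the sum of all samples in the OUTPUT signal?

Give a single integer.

Input: [3, -1, -3, 4, 1, -4, -1]
Stage 1 (SUM): sum[0..0]=3, sum[0..1]=2, sum[0..2]=-1, sum[0..3]=3, sum[0..4]=4, sum[0..5]=0, sum[0..6]=-1 -> [3, 2, -1, 3, 4, 0, -1]
Stage 2 (OFFSET 4): 3+4=7, 2+4=6, -1+4=3, 3+4=7, 4+4=8, 0+4=4, -1+4=3 -> [7, 6, 3, 7, 8, 4, 3]
Stage 3 (AMPLIFY 3): 7*3=21, 6*3=18, 3*3=9, 7*3=21, 8*3=24, 4*3=12, 3*3=9 -> [21, 18, 9, 21, 24, 12, 9]
Stage 4 (OFFSET 2): 21+2=23, 18+2=20, 9+2=11, 21+2=23, 24+2=26, 12+2=14, 9+2=11 -> [23, 20, 11, 23, 26, 14, 11]
Stage 5 (SUM): sum[0..0]=23, sum[0..1]=43, sum[0..2]=54, sum[0..3]=77, sum[0..4]=103, sum[0..5]=117, sum[0..6]=128 -> [23, 43, 54, 77, 103, 117, 128]
Stage 6 (OFFSET -1): 23+-1=22, 43+-1=42, 54+-1=53, 77+-1=76, 103+-1=102, 117+-1=116, 128+-1=127 -> [22, 42, 53, 76, 102, 116, 127]
Output sum: 538

Answer: 538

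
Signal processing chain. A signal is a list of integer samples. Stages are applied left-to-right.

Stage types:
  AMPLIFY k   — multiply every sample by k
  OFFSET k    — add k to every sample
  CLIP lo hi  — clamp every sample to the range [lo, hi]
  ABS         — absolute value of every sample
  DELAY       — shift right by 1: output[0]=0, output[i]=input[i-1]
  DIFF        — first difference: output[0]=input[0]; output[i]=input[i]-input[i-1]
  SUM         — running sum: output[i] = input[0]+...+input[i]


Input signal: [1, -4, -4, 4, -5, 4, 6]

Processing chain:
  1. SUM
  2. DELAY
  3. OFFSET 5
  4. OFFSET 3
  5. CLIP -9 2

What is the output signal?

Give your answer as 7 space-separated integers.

Input: [1, -4, -4, 4, -5, 4, 6]
Stage 1 (SUM): sum[0..0]=1, sum[0..1]=-3, sum[0..2]=-7, sum[0..3]=-3, sum[0..4]=-8, sum[0..5]=-4, sum[0..6]=2 -> [1, -3, -7, -3, -8, -4, 2]
Stage 2 (DELAY): [0, 1, -3, -7, -3, -8, -4] = [0, 1, -3, -7, -3, -8, -4] -> [0, 1, -3, -7, -3, -8, -4]
Stage 3 (OFFSET 5): 0+5=5, 1+5=6, -3+5=2, -7+5=-2, -3+5=2, -8+5=-3, -4+5=1 -> [5, 6, 2, -2, 2, -3, 1]
Stage 4 (OFFSET 3): 5+3=8, 6+3=9, 2+3=5, -2+3=1, 2+3=5, -3+3=0, 1+3=4 -> [8, 9, 5, 1, 5, 0, 4]
Stage 5 (CLIP -9 2): clip(8,-9,2)=2, clip(9,-9,2)=2, clip(5,-9,2)=2, clip(1,-9,2)=1, clip(5,-9,2)=2, clip(0,-9,2)=0, clip(4,-9,2)=2 -> [2, 2, 2, 1, 2, 0, 2]

Answer: 2 2 2 1 2 0 2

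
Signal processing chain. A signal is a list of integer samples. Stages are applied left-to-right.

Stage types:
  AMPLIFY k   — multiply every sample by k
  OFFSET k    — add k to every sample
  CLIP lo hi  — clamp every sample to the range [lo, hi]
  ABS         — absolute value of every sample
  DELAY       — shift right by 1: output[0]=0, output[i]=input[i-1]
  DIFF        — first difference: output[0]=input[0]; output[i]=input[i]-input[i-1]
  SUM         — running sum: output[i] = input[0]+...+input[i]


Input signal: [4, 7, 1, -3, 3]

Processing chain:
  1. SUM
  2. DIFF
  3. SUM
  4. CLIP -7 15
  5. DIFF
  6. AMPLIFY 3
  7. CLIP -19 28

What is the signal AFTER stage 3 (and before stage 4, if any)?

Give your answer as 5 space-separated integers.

Input: [4, 7, 1, -3, 3]
Stage 1 (SUM): sum[0..0]=4, sum[0..1]=11, sum[0..2]=12, sum[0..3]=9, sum[0..4]=12 -> [4, 11, 12, 9, 12]
Stage 2 (DIFF): s[0]=4, 11-4=7, 12-11=1, 9-12=-3, 12-9=3 -> [4, 7, 1, -3, 3]
Stage 3 (SUM): sum[0..0]=4, sum[0..1]=11, sum[0..2]=12, sum[0..3]=9, sum[0..4]=12 -> [4, 11, 12, 9, 12]

Answer: 4 11 12 9 12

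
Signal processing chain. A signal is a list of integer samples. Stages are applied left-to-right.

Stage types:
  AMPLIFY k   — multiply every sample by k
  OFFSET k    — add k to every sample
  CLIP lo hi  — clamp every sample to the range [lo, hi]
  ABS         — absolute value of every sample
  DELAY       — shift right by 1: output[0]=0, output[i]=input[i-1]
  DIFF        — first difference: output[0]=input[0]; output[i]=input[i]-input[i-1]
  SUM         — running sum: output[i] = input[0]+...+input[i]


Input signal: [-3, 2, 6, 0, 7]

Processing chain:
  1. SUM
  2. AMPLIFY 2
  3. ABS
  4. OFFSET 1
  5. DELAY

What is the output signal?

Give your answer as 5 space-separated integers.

Input: [-3, 2, 6, 0, 7]
Stage 1 (SUM): sum[0..0]=-3, sum[0..1]=-1, sum[0..2]=5, sum[0..3]=5, sum[0..4]=12 -> [-3, -1, 5, 5, 12]
Stage 2 (AMPLIFY 2): -3*2=-6, -1*2=-2, 5*2=10, 5*2=10, 12*2=24 -> [-6, -2, 10, 10, 24]
Stage 3 (ABS): |-6|=6, |-2|=2, |10|=10, |10|=10, |24|=24 -> [6, 2, 10, 10, 24]
Stage 4 (OFFSET 1): 6+1=7, 2+1=3, 10+1=11, 10+1=11, 24+1=25 -> [7, 3, 11, 11, 25]
Stage 5 (DELAY): [0, 7, 3, 11, 11] = [0, 7, 3, 11, 11] -> [0, 7, 3, 11, 11]

Answer: 0 7 3 11 11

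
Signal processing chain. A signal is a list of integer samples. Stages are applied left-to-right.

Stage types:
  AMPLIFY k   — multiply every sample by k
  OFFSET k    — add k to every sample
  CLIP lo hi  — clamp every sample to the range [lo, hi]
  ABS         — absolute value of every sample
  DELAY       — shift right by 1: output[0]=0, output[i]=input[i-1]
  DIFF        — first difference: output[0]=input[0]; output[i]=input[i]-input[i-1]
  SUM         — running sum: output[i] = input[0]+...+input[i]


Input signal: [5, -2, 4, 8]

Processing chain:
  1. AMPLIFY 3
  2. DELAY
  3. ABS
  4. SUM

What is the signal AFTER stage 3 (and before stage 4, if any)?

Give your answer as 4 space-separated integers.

Input: [5, -2, 4, 8]
Stage 1 (AMPLIFY 3): 5*3=15, -2*3=-6, 4*3=12, 8*3=24 -> [15, -6, 12, 24]
Stage 2 (DELAY): [0, 15, -6, 12] = [0, 15, -6, 12] -> [0, 15, -6, 12]
Stage 3 (ABS): |0|=0, |15|=15, |-6|=6, |12|=12 -> [0, 15, 6, 12]

Answer: 0 15 6 12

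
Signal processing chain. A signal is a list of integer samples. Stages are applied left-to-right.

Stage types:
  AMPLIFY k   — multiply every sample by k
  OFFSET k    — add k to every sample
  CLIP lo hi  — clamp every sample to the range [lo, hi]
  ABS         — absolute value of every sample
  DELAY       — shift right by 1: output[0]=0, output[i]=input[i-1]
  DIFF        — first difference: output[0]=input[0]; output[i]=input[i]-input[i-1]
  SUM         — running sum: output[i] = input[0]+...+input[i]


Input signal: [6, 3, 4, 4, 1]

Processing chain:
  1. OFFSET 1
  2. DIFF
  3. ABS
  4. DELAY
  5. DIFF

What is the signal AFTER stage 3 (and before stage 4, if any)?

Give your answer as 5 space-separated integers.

Answer: 7 3 1 0 3

Derivation:
Input: [6, 3, 4, 4, 1]
Stage 1 (OFFSET 1): 6+1=7, 3+1=4, 4+1=5, 4+1=5, 1+1=2 -> [7, 4, 5, 5, 2]
Stage 2 (DIFF): s[0]=7, 4-7=-3, 5-4=1, 5-5=0, 2-5=-3 -> [7, -3, 1, 0, -3]
Stage 3 (ABS): |7|=7, |-3|=3, |1|=1, |0|=0, |-3|=3 -> [7, 3, 1, 0, 3]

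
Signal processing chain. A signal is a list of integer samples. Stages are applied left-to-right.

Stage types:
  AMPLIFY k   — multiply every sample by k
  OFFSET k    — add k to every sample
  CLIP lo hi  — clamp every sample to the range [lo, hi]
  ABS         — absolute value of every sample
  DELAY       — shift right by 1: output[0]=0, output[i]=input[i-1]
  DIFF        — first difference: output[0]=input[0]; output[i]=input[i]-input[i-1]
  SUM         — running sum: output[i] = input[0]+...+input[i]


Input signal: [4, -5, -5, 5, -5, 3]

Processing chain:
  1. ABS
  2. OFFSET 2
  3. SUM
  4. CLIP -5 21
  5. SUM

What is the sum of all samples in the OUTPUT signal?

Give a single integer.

Answer: 307

Derivation:
Input: [4, -5, -5, 5, -5, 3]
Stage 1 (ABS): |4|=4, |-5|=5, |-5|=5, |5|=5, |-5|=5, |3|=3 -> [4, 5, 5, 5, 5, 3]
Stage 2 (OFFSET 2): 4+2=6, 5+2=7, 5+2=7, 5+2=7, 5+2=7, 3+2=5 -> [6, 7, 7, 7, 7, 5]
Stage 3 (SUM): sum[0..0]=6, sum[0..1]=13, sum[0..2]=20, sum[0..3]=27, sum[0..4]=34, sum[0..5]=39 -> [6, 13, 20, 27, 34, 39]
Stage 4 (CLIP -5 21): clip(6,-5,21)=6, clip(13,-5,21)=13, clip(20,-5,21)=20, clip(27,-5,21)=21, clip(34,-5,21)=21, clip(39,-5,21)=21 -> [6, 13, 20, 21, 21, 21]
Stage 5 (SUM): sum[0..0]=6, sum[0..1]=19, sum[0..2]=39, sum[0..3]=60, sum[0..4]=81, sum[0..5]=102 -> [6, 19, 39, 60, 81, 102]
Output sum: 307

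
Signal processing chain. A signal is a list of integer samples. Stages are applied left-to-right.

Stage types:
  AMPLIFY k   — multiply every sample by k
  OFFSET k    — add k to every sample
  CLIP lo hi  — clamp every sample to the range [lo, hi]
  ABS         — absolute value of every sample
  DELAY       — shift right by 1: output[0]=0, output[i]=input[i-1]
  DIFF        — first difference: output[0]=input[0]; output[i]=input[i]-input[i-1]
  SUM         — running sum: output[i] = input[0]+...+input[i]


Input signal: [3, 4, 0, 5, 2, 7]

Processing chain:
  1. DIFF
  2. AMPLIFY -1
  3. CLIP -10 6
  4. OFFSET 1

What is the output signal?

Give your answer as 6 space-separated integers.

Input: [3, 4, 0, 5, 2, 7]
Stage 1 (DIFF): s[0]=3, 4-3=1, 0-4=-4, 5-0=5, 2-5=-3, 7-2=5 -> [3, 1, -4, 5, -3, 5]
Stage 2 (AMPLIFY -1): 3*-1=-3, 1*-1=-1, -4*-1=4, 5*-1=-5, -3*-1=3, 5*-1=-5 -> [-3, -1, 4, -5, 3, -5]
Stage 3 (CLIP -10 6): clip(-3,-10,6)=-3, clip(-1,-10,6)=-1, clip(4,-10,6)=4, clip(-5,-10,6)=-5, clip(3,-10,6)=3, clip(-5,-10,6)=-5 -> [-3, -1, 4, -5, 3, -5]
Stage 4 (OFFSET 1): -3+1=-2, -1+1=0, 4+1=5, -5+1=-4, 3+1=4, -5+1=-4 -> [-2, 0, 5, -4, 4, -4]

Answer: -2 0 5 -4 4 -4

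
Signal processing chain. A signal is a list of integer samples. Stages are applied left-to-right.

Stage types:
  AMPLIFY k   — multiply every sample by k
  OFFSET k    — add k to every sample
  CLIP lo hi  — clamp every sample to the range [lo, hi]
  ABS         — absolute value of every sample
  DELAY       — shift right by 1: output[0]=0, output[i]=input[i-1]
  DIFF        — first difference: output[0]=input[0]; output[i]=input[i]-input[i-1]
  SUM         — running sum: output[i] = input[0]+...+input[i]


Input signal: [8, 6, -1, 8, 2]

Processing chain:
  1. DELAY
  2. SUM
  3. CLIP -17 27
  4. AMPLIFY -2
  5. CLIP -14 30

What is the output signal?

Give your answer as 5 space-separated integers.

Input: [8, 6, -1, 8, 2]
Stage 1 (DELAY): [0, 8, 6, -1, 8] = [0, 8, 6, -1, 8] -> [0, 8, 6, -1, 8]
Stage 2 (SUM): sum[0..0]=0, sum[0..1]=8, sum[0..2]=14, sum[0..3]=13, sum[0..4]=21 -> [0, 8, 14, 13, 21]
Stage 3 (CLIP -17 27): clip(0,-17,27)=0, clip(8,-17,27)=8, clip(14,-17,27)=14, clip(13,-17,27)=13, clip(21,-17,27)=21 -> [0, 8, 14, 13, 21]
Stage 4 (AMPLIFY -2): 0*-2=0, 8*-2=-16, 14*-2=-28, 13*-2=-26, 21*-2=-42 -> [0, -16, -28, -26, -42]
Stage 5 (CLIP -14 30): clip(0,-14,30)=0, clip(-16,-14,30)=-14, clip(-28,-14,30)=-14, clip(-26,-14,30)=-14, clip(-42,-14,30)=-14 -> [0, -14, -14, -14, -14]

Answer: 0 -14 -14 -14 -14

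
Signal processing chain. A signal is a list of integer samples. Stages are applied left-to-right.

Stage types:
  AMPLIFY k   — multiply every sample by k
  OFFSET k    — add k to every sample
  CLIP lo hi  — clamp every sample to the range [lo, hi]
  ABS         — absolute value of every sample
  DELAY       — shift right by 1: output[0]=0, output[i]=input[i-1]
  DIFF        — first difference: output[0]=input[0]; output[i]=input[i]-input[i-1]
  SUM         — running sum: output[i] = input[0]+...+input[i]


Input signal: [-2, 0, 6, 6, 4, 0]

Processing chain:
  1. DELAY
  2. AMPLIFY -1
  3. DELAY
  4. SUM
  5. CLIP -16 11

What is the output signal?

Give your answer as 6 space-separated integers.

Input: [-2, 0, 6, 6, 4, 0]
Stage 1 (DELAY): [0, -2, 0, 6, 6, 4] = [0, -2, 0, 6, 6, 4] -> [0, -2, 0, 6, 6, 4]
Stage 2 (AMPLIFY -1): 0*-1=0, -2*-1=2, 0*-1=0, 6*-1=-6, 6*-1=-6, 4*-1=-4 -> [0, 2, 0, -6, -6, -4]
Stage 3 (DELAY): [0, 0, 2, 0, -6, -6] = [0, 0, 2, 0, -6, -6] -> [0, 0, 2, 0, -6, -6]
Stage 4 (SUM): sum[0..0]=0, sum[0..1]=0, sum[0..2]=2, sum[0..3]=2, sum[0..4]=-4, sum[0..5]=-10 -> [0, 0, 2, 2, -4, -10]
Stage 5 (CLIP -16 11): clip(0,-16,11)=0, clip(0,-16,11)=0, clip(2,-16,11)=2, clip(2,-16,11)=2, clip(-4,-16,11)=-4, clip(-10,-16,11)=-10 -> [0, 0, 2, 2, -4, -10]

Answer: 0 0 2 2 -4 -10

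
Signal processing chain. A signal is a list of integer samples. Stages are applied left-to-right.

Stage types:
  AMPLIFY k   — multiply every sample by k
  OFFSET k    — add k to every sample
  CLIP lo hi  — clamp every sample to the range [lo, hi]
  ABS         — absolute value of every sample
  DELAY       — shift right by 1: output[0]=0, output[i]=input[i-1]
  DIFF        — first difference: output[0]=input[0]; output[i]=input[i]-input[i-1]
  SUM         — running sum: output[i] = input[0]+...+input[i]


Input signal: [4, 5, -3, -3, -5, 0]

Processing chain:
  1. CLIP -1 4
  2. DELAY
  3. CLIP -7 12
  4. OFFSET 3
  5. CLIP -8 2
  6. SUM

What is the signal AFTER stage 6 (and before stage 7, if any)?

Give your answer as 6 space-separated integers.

Answer: 2 4 6 8 10 12

Derivation:
Input: [4, 5, -3, -3, -5, 0]
Stage 1 (CLIP -1 4): clip(4,-1,4)=4, clip(5,-1,4)=4, clip(-3,-1,4)=-1, clip(-3,-1,4)=-1, clip(-5,-1,4)=-1, clip(0,-1,4)=0 -> [4, 4, -1, -1, -1, 0]
Stage 2 (DELAY): [0, 4, 4, -1, -1, -1] = [0, 4, 4, -1, -1, -1] -> [0, 4, 4, -1, -1, -1]
Stage 3 (CLIP -7 12): clip(0,-7,12)=0, clip(4,-7,12)=4, clip(4,-7,12)=4, clip(-1,-7,12)=-1, clip(-1,-7,12)=-1, clip(-1,-7,12)=-1 -> [0, 4, 4, -1, -1, -1]
Stage 4 (OFFSET 3): 0+3=3, 4+3=7, 4+3=7, -1+3=2, -1+3=2, -1+3=2 -> [3, 7, 7, 2, 2, 2]
Stage 5 (CLIP -8 2): clip(3,-8,2)=2, clip(7,-8,2)=2, clip(7,-8,2)=2, clip(2,-8,2)=2, clip(2,-8,2)=2, clip(2,-8,2)=2 -> [2, 2, 2, 2, 2, 2]
Stage 6 (SUM): sum[0..0]=2, sum[0..1]=4, sum[0..2]=6, sum[0..3]=8, sum[0..4]=10, sum[0..5]=12 -> [2, 4, 6, 8, 10, 12]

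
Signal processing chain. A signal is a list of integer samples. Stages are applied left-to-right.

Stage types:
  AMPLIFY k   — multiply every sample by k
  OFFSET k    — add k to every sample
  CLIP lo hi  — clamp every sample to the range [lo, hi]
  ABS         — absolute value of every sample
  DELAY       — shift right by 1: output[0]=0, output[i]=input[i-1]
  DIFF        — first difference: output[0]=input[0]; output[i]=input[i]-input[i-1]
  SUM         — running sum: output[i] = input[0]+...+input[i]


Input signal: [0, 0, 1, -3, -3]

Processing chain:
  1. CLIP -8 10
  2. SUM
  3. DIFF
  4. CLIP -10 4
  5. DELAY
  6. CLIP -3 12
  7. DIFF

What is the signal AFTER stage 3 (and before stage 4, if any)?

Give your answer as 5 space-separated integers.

Answer: 0 0 1 -3 -3

Derivation:
Input: [0, 0, 1, -3, -3]
Stage 1 (CLIP -8 10): clip(0,-8,10)=0, clip(0,-8,10)=0, clip(1,-8,10)=1, clip(-3,-8,10)=-3, clip(-3,-8,10)=-3 -> [0, 0, 1, -3, -3]
Stage 2 (SUM): sum[0..0]=0, sum[0..1]=0, sum[0..2]=1, sum[0..3]=-2, sum[0..4]=-5 -> [0, 0, 1, -2, -5]
Stage 3 (DIFF): s[0]=0, 0-0=0, 1-0=1, -2-1=-3, -5--2=-3 -> [0, 0, 1, -3, -3]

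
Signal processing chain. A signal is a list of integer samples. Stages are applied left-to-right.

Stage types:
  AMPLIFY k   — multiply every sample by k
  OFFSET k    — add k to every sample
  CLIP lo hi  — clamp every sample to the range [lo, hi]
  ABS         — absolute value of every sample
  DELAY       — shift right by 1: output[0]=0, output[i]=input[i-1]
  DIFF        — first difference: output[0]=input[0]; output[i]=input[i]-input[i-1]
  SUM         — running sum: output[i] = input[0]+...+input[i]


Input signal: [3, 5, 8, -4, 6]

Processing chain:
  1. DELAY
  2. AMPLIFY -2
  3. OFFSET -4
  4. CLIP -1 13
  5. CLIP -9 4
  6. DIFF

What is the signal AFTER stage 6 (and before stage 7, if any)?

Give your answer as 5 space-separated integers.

Answer: -1 0 0 0 5

Derivation:
Input: [3, 5, 8, -4, 6]
Stage 1 (DELAY): [0, 3, 5, 8, -4] = [0, 3, 5, 8, -4] -> [0, 3, 5, 8, -4]
Stage 2 (AMPLIFY -2): 0*-2=0, 3*-2=-6, 5*-2=-10, 8*-2=-16, -4*-2=8 -> [0, -6, -10, -16, 8]
Stage 3 (OFFSET -4): 0+-4=-4, -6+-4=-10, -10+-4=-14, -16+-4=-20, 8+-4=4 -> [-4, -10, -14, -20, 4]
Stage 4 (CLIP -1 13): clip(-4,-1,13)=-1, clip(-10,-1,13)=-1, clip(-14,-1,13)=-1, clip(-20,-1,13)=-1, clip(4,-1,13)=4 -> [-1, -1, -1, -1, 4]
Stage 5 (CLIP -9 4): clip(-1,-9,4)=-1, clip(-1,-9,4)=-1, clip(-1,-9,4)=-1, clip(-1,-9,4)=-1, clip(4,-9,4)=4 -> [-1, -1, -1, -1, 4]
Stage 6 (DIFF): s[0]=-1, -1--1=0, -1--1=0, -1--1=0, 4--1=5 -> [-1, 0, 0, 0, 5]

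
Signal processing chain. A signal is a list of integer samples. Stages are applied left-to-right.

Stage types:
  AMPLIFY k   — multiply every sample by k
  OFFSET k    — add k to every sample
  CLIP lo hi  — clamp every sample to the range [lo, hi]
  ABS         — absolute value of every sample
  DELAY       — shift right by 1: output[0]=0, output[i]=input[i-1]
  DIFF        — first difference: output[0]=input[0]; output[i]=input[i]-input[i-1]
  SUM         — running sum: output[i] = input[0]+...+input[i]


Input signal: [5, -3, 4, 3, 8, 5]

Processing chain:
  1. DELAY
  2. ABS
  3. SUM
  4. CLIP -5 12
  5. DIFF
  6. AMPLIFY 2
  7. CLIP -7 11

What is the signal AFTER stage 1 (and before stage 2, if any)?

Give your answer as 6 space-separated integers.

Answer: 0 5 -3 4 3 8

Derivation:
Input: [5, -3, 4, 3, 8, 5]
Stage 1 (DELAY): [0, 5, -3, 4, 3, 8] = [0, 5, -3, 4, 3, 8] -> [0, 5, -3, 4, 3, 8]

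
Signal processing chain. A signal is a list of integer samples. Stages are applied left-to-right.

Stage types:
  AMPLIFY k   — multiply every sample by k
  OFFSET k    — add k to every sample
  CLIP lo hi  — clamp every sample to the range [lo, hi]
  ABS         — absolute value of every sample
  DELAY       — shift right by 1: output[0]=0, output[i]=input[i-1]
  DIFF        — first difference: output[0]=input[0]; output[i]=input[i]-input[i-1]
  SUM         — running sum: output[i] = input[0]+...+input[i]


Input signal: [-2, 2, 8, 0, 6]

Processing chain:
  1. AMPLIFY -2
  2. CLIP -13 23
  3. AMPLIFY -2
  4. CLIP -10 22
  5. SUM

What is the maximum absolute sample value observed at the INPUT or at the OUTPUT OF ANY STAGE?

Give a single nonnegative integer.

Input: [-2, 2, 8, 0, 6] (max |s|=8)
Stage 1 (AMPLIFY -2): -2*-2=4, 2*-2=-4, 8*-2=-16, 0*-2=0, 6*-2=-12 -> [4, -4, -16, 0, -12] (max |s|=16)
Stage 2 (CLIP -13 23): clip(4,-13,23)=4, clip(-4,-13,23)=-4, clip(-16,-13,23)=-13, clip(0,-13,23)=0, clip(-12,-13,23)=-12 -> [4, -4, -13, 0, -12] (max |s|=13)
Stage 3 (AMPLIFY -2): 4*-2=-8, -4*-2=8, -13*-2=26, 0*-2=0, -12*-2=24 -> [-8, 8, 26, 0, 24] (max |s|=26)
Stage 4 (CLIP -10 22): clip(-8,-10,22)=-8, clip(8,-10,22)=8, clip(26,-10,22)=22, clip(0,-10,22)=0, clip(24,-10,22)=22 -> [-8, 8, 22, 0, 22] (max |s|=22)
Stage 5 (SUM): sum[0..0]=-8, sum[0..1]=0, sum[0..2]=22, sum[0..3]=22, sum[0..4]=44 -> [-8, 0, 22, 22, 44] (max |s|=44)
Overall max amplitude: 44

Answer: 44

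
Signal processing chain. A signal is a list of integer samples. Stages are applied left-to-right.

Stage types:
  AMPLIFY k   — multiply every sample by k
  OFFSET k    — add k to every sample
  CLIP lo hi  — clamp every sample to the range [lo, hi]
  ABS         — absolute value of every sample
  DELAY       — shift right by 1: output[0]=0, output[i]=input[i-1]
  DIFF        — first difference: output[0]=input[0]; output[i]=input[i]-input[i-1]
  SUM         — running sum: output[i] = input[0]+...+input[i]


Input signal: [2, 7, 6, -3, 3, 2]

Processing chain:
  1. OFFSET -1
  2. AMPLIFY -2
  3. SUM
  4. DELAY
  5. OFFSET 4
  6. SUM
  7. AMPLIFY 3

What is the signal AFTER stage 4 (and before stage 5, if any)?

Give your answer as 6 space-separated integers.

Answer: 0 -2 -14 -24 -16 -20

Derivation:
Input: [2, 7, 6, -3, 3, 2]
Stage 1 (OFFSET -1): 2+-1=1, 7+-1=6, 6+-1=5, -3+-1=-4, 3+-1=2, 2+-1=1 -> [1, 6, 5, -4, 2, 1]
Stage 2 (AMPLIFY -2): 1*-2=-2, 6*-2=-12, 5*-2=-10, -4*-2=8, 2*-2=-4, 1*-2=-2 -> [-2, -12, -10, 8, -4, -2]
Stage 3 (SUM): sum[0..0]=-2, sum[0..1]=-14, sum[0..2]=-24, sum[0..3]=-16, sum[0..4]=-20, sum[0..5]=-22 -> [-2, -14, -24, -16, -20, -22]
Stage 4 (DELAY): [0, -2, -14, -24, -16, -20] = [0, -2, -14, -24, -16, -20] -> [0, -2, -14, -24, -16, -20]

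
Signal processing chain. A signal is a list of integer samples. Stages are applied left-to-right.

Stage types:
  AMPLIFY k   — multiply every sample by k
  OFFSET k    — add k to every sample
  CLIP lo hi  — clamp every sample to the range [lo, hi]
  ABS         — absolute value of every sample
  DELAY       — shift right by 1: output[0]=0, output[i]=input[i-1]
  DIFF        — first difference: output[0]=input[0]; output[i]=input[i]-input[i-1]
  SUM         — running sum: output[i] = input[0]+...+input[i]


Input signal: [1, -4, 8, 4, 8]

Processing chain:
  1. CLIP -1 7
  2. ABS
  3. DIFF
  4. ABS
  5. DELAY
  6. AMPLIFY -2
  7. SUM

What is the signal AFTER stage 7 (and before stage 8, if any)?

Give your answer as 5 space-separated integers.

Input: [1, -4, 8, 4, 8]
Stage 1 (CLIP -1 7): clip(1,-1,7)=1, clip(-4,-1,7)=-1, clip(8,-1,7)=7, clip(4,-1,7)=4, clip(8,-1,7)=7 -> [1, -1, 7, 4, 7]
Stage 2 (ABS): |1|=1, |-1|=1, |7|=7, |4|=4, |7|=7 -> [1, 1, 7, 4, 7]
Stage 3 (DIFF): s[0]=1, 1-1=0, 7-1=6, 4-7=-3, 7-4=3 -> [1, 0, 6, -3, 3]
Stage 4 (ABS): |1|=1, |0|=0, |6|=6, |-3|=3, |3|=3 -> [1, 0, 6, 3, 3]
Stage 5 (DELAY): [0, 1, 0, 6, 3] = [0, 1, 0, 6, 3] -> [0, 1, 0, 6, 3]
Stage 6 (AMPLIFY -2): 0*-2=0, 1*-2=-2, 0*-2=0, 6*-2=-12, 3*-2=-6 -> [0, -2, 0, -12, -6]
Stage 7 (SUM): sum[0..0]=0, sum[0..1]=-2, sum[0..2]=-2, sum[0..3]=-14, sum[0..4]=-20 -> [0, -2, -2, -14, -20]

Answer: 0 -2 -2 -14 -20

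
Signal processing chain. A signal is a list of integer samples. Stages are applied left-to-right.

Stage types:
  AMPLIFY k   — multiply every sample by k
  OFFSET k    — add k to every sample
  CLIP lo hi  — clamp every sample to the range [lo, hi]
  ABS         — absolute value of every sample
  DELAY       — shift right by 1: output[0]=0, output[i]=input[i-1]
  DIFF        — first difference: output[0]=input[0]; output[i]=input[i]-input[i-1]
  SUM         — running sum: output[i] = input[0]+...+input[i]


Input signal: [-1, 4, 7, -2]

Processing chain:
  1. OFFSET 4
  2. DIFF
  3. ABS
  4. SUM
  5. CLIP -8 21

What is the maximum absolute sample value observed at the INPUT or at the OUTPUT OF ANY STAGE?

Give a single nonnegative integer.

Input: [-1, 4, 7, -2] (max |s|=7)
Stage 1 (OFFSET 4): -1+4=3, 4+4=8, 7+4=11, -2+4=2 -> [3, 8, 11, 2] (max |s|=11)
Stage 2 (DIFF): s[0]=3, 8-3=5, 11-8=3, 2-11=-9 -> [3, 5, 3, -9] (max |s|=9)
Stage 3 (ABS): |3|=3, |5|=5, |3|=3, |-9|=9 -> [3, 5, 3, 9] (max |s|=9)
Stage 4 (SUM): sum[0..0]=3, sum[0..1]=8, sum[0..2]=11, sum[0..3]=20 -> [3, 8, 11, 20] (max |s|=20)
Stage 5 (CLIP -8 21): clip(3,-8,21)=3, clip(8,-8,21)=8, clip(11,-8,21)=11, clip(20,-8,21)=20 -> [3, 8, 11, 20] (max |s|=20)
Overall max amplitude: 20

Answer: 20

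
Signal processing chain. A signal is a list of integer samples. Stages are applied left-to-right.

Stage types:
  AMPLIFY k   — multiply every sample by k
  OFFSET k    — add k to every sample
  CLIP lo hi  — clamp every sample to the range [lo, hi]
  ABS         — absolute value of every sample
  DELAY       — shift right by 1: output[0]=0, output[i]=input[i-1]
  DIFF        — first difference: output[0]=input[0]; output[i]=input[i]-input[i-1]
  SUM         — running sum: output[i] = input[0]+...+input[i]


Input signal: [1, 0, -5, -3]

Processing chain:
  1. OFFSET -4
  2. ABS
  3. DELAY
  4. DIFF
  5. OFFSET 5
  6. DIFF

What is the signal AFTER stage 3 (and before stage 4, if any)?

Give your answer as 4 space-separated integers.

Answer: 0 3 4 9

Derivation:
Input: [1, 0, -5, -3]
Stage 1 (OFFSET -4): 1+-4=-3, 0+-4=-4, -5+-4=-9, -3+-4=-7 -> [-3, -4, -9, -7]
Stage 2 (ABS): |-3|=3, |-4|=4, |-9|=9, |-7|=7 -> [3, 4, 9, 7]
Stage 3 (DELAY): [0, 3, 4, 9] = [0, 3, 4, 9] -> [0, 3, 4, 9]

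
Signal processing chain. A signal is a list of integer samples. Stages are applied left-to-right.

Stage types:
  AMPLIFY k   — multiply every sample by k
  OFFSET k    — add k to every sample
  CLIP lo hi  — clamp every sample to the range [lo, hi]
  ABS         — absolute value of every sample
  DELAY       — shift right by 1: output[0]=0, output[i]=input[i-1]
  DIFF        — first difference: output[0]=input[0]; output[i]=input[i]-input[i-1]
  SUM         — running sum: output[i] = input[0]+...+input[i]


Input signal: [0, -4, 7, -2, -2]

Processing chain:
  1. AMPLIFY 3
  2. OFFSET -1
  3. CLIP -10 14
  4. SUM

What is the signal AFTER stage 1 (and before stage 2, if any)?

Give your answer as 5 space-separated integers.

Answer: 0 -12 21 -6 -6

Derivation:
Input: [0, -4, 7, -2, -2]
Stage 1 (AMPLIFY 3): 0*3=0, -4*3=-12, 7*3=21, -2*3=-6, -2*3=-6 -> [0, -12, 21, -6, -6]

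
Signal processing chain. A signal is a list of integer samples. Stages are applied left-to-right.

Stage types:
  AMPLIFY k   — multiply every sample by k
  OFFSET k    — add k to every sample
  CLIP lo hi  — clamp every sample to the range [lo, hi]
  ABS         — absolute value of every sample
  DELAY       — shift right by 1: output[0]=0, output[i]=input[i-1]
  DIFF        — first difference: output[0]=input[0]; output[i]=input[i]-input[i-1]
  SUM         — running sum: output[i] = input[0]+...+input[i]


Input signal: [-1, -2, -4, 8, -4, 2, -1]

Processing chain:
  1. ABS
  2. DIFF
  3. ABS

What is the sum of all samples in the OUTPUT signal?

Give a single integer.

Input: [-1, -2, -4, 8, -4, 2, -1]
Stage 1 (ABS): |-1|=1, |-2|=2, |-4|=4, |8|=8, |-4|=4, |2|=2, |-1|=1 -> [1, 2, 4, 8, 4, 2, 1]
Stage 2 (DIFF): s[0]=1, 2-1=1, 4-2=2, 8-4=4, 4-8=-4, 2-4=-2, 1-2=-1 -> [1, 1, 2, 4, -4, -2, -1]
Stage 3 (ABS): |1|=1, |1|=1, |2|=2, |4|=4, |-4|=4, |-2|=2, |-1|=1 -> [1, 1, 2, 4, 4, 2, 1]
Output sum: 15

Answer: 15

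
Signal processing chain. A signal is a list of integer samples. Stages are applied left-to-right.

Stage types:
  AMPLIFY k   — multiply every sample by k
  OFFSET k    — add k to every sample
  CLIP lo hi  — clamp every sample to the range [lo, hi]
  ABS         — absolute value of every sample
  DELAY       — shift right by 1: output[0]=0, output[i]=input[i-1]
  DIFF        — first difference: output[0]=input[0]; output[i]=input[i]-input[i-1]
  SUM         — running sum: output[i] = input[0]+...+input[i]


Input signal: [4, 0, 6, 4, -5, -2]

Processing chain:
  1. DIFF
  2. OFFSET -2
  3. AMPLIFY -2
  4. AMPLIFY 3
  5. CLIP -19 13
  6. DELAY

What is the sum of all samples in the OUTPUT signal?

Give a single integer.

Answer: 8

Derivation:
Input: [4, 0, 6, 4, -5, -2]
Stage 1 (DIFF): s[0]=4, 0-4=-4, 6-0=6, 4-6=-2, -5-4=-9, -2--5=3 -> [4, -4, 6, -2, -9, 3]
Stage 2 (OFFSET -2): 4+-2=2, -4+-2=-6, 6+-2=4, -2+-2=-4, -9+-2=-11, 3+-2=1 -> [2, -6, 4, -4, -11, 1]
Stage 3 (AMPLIFY -2): 2*-2=-4, -6*-2=12, 4*-2=-8, -4*-2=8, -11*-2=22, 1*-2=-2 -> [-4, 12, -8, 8, 22, -2]
Stage 4 (AMPLIFY 3): -4*3=-12, 12*3=36, -8*3=-24, 8*3=24, 22*3=66, -2*3=-6 -> [-12, 36, -24, 24, 66, -6]
Stage 5 (CLIP -19 13): clip(-12,-19,13)=-12, clip(36,-19,13)=13, clip(-24,-19,13)=-19, clip(24,-19,13)=13, clip(66,-19,13)=13, clip(-6,-19,13)=-6 -> [-12, 13, -19, 13, 13, -6]
Stage 6 (DELAY): [0, -12, 13, -19, 13, 13] = [0, -12, 13, -19, 13, 13] -> [0, -12, 13, -19, 13, 13]
Output sum: 8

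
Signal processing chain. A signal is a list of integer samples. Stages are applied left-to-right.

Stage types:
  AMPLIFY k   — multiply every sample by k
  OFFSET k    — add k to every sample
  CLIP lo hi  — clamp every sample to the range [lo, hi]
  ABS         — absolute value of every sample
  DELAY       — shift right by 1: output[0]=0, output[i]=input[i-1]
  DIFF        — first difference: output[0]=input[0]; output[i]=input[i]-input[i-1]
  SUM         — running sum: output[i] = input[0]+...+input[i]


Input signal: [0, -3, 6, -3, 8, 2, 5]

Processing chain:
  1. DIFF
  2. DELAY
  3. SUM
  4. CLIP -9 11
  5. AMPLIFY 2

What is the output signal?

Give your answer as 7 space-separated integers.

Input: [0, -3, 6, -3, 8, 2, 5]
Stage 1 (DIFF): s[0]=0, -3-0=-3, 6--3=9, -3-6=-9, 8--3=11, 2-8=-6, 5-2=3 -> [0, -3, 9, -9, 11, -6, 3]
Stage 2 (DELAY): [0, 0, -3, 9, -9, 11, -6] = [0, 0, -3, 9, -9, 11, -6] -> [0, 0, -3, 9, -9, 11, -6]
Stage 3 (SUM): sum[0..0]=0, sum[0..1]=0, sum[0..2]=-3, sum[0..3]=6, sum[0..4]=-3, sum[0..5]=8, sum[0..6]=2 -> [0, 0, -3, 6, -3, 8, 2]
Stage 4 (CLIP -9 11): clip(0,-9,11)=0, clip(0,-9,11)=0, clip(-3,-9,11)=-3, clip(6,-9,11)=6, clip(-3,-9,11)=-3, clip(8,-9,11)=8, clip(2,-9,11)=2 -> [0, 0, -3, 6, -3, 8, 2]
Stage 5 (AMPLIFY 2): 0*2=0, 0*2=0, -3*2=-6, 6*2=12, -3*2=-6, 8*2=16, 2*2=4 -> [0, 0, -6, 12, -6, 16, 4]

Answer: 0 0 -6 12 -6 16 4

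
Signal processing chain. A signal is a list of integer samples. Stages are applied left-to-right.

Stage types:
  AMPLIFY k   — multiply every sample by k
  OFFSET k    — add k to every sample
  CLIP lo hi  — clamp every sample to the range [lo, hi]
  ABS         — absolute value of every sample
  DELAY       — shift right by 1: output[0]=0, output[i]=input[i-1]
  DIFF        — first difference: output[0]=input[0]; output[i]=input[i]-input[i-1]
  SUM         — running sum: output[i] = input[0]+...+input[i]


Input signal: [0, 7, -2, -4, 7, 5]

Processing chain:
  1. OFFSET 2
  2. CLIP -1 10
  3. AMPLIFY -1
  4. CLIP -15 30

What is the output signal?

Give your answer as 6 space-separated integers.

Input: [0, 7, -2, -4, 7, 5]
Stage 1 (OFFSET 2): 0+2=2, 7+2=9, -2+2=0, -4+2=-2, 7+2=9, 5+2=7 -> [2, 9, 0, -2, 9, 7]
Stage 2 (CLIP -1 10): clip(2,-1,10)=2, clip(9,-1,10)=9, clip(0,-1,10)=0, clip(-2,-1,10)=-1, clip(9,-1,10)=9, clip(7,-1,10)=7 -> [2, 9, 0, -1, 9, 7]
Stage 3 (AMPLIFY -1): 2*-1=-2, 9*-1=-9, 0*-1=0, -1*-1=1, 9*-1=-9, 7*-1=-7 -> [-2, -9, 0, 1, -9, -7]
Stage 4 (CLIP -15 30): clip(-2,-15,30)=-2, clip(-9,-15,30)=-9, clip(0,-15,30)=0, clip(1,-15,30)=1, clip(-9,-15,30)=-9, clip(-7,-15,30)=-7 -> [-2, -9, 0, 1, -9, -7]

Answer: -2 -9 0 1 -9 -7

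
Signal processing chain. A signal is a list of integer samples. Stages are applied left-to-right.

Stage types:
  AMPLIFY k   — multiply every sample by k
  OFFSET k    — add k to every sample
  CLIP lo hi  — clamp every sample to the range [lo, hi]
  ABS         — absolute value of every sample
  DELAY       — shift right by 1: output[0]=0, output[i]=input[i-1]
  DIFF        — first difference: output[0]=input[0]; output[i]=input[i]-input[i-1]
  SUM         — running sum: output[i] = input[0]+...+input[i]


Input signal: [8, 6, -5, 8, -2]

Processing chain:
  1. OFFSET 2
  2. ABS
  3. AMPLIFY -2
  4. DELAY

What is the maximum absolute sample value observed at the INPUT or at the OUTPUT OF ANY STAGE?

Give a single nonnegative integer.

Input: [8, 6, -5, 8, -2] (max |s|=8)
Stage 1 (OFFSET 2): 8+2=10, 6+2=8, -5+2=-3, 8+2=10, -2+2=0 -> [10, 8, -3, 10, 0] (max |s|=10)
Stage 2 (ABS): |10|=10, |8|=8, |-3|=3, |10|=10, |0|=0 -> [10, 8, 3, 10, 0] (max |s|=10)
Stage 3 (AMPLIFY -2): 10*-2=-20, 8*-2=-16, 3*-2=-6, 10*-2=-20, 0*-2=0 -> [-20, -16, -6, -20, 0] (max |s|=20)
Stage 4 (DELAY): [0, -20, -16, -6, -20] = [0, -20, -16, -6, -20] -> [0, -20, -16, -6, -20] (max |s|=20)
Overall max amplitude: 20

Answer: 20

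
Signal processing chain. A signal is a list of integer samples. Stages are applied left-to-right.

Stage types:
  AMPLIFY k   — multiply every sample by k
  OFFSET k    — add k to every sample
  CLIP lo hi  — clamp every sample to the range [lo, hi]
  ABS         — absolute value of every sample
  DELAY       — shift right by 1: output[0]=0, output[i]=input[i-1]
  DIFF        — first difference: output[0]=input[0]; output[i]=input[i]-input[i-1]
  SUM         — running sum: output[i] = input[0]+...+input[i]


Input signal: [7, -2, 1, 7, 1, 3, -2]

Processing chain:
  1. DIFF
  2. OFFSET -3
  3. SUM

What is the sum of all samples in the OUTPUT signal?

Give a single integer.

Input: [7, -2, 1, 7, 1, 3, -2]
Stage 1 (DIFF): s[0]=7, -2-7=-9, 1--2=3, 7-1=6, 1-7=-6, 3-1=2, -2-3=-5 -> [7, -9, 3, 6, -6, 2, -5]
Stage 2 (OFFSET -3): 7+-3=4, -9+-3=-12, 3+-3=0, 6+-3=3, -6+-3=-9, 2+-3=-1, -5+-3=-8 -> [4, -12, 0, 3, -9, -1, -8]
Stage 3 (SUM): sum[0..0]=4, sum[0..1]=-8, sum[0..2]=-8, sum[0..3]=-5, sum[0..4]=-14, sum[0..5]=-15, sum[0..6]=-23 -> [4, -8, -8, -5, -14, -15, -23]
Output sum: -69

Answer: -69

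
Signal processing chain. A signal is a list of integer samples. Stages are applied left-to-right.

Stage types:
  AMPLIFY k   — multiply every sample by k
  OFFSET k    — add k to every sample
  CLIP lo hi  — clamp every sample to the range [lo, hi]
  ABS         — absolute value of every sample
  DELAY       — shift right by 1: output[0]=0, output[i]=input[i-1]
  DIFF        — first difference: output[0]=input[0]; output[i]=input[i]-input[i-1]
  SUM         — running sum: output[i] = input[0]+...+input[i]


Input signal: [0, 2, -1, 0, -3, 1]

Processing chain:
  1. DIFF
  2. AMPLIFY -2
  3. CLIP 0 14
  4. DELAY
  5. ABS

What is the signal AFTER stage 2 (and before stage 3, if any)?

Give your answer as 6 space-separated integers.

Answer: 0 -4 6 -2 6 -8

Derivation:
Input: [0, 2, -1, 0, -3, 1]
Stage 1 (DIFF): s[0]=0, 2-0=2, -1-2=-3, 0--1=1, -3-0=-3, 1--3=4 -> [0, 2, -3, 1, -3, 4]
Stage 2 (AMPLIFY -2): 0*-2=0, 2*-2=-4, -3*-2=6, 1*-2=-2, -3*-2=6, 4*-2=-8 -> [0, -4, 6, -2, 6, -8]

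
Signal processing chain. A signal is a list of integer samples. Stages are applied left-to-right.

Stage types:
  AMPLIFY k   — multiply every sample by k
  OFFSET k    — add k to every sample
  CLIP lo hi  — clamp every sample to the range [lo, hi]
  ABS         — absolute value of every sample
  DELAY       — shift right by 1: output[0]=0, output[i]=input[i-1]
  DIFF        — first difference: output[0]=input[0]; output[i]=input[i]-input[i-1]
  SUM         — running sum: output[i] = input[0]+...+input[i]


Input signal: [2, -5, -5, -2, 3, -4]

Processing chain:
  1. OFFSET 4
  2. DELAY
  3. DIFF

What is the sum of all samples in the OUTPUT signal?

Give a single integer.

Input: [2, -5, -5, -2, 3, -4]
Stage 1 (OFFSET 4): 2+4=6, -5+4=-1, -5+4=-1, -2+4=2, 3+4=7, -4+4=0 -> [6, -1, -1, 2, 7, 0]
Stage 2 (DELAY): [0, 6, -1, -1, 2, 7] = [0, 6, -1, -1, 2, 7] -> [0, 6, -1, -1, 2, 7]
Stage 3 (DIFF): s[0]=0, 6-0=6, -1-6=-7, -1--1=0, 2--1=3, 7-2=5 -> [0, 6, -7, 0, 3, 5]
Output sum: 7

Answer: 7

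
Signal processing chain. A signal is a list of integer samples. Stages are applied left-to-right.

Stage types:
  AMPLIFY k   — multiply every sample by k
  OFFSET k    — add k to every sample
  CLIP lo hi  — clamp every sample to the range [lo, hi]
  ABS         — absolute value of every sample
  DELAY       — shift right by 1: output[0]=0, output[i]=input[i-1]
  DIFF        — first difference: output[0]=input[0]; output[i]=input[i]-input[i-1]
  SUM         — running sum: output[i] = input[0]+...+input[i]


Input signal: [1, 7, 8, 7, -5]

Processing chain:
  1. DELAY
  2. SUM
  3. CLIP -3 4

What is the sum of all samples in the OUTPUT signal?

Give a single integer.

Answer: 13

Derivation:
Input: [1, 7, 8, 7, -5]
Stage 1 (DELAY): [0, 1, 7, 8, 7] = [0, 1, 7, 8, 7] -> [0, 1, 7, 8, 7]
Stage 2 (SUM): sum[0..0]=0, sum[0..1]=1, sum[0..2]=8, sum[0..3]=16, sum[0..4]=23 -> [0, 1, 8, 16, 23]
Stage 3 (CLIP -3 4): clip(0,-3,4)=0, clip(1,-3,4)=1, clip(8,-3,4)=4, clip(16,-3,4)=4, clip(23,-3,4)=4 -> [0, 1, 4, 4, 4]
Output sum: 13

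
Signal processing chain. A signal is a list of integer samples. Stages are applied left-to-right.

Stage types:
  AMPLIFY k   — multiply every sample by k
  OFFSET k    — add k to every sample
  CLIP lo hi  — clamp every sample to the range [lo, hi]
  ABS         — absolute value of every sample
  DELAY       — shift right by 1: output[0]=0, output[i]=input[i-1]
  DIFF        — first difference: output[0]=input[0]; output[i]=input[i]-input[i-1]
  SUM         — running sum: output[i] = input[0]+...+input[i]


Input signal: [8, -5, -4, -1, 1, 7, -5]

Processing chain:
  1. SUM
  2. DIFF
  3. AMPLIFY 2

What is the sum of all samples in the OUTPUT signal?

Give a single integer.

Input: [8, -5, -4, -1, 1, 7, -5]
Stage 1 (SUM): sum[0..0]=8, sum[0..1]=3, sum[0..2]=-1, sum[0..3]=-2, sum[0..4]=-1, sum[0..5]=6, sum[0..6]=1 -> [8, 3, -1, -2, -1, 6, 1]
Stage 2 (DIFF): s[0]=8, 3-8=-5, -1-3=-4, -2--1=-1, -1--2=1, 6--1=7, 1-6=-5 -> [8, -5, -4, -1, 1, 7, -5]
Stage 3 (AMPLIFY 2): 8*2=16, -5*2=-10, -4*2=-8, -1*2=-2, 1*2=2, 7*2=14, -5*2=-10 -> [16, -10, -8, -2, 2, 14, -10]
Output sum: 2

Answer: 2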